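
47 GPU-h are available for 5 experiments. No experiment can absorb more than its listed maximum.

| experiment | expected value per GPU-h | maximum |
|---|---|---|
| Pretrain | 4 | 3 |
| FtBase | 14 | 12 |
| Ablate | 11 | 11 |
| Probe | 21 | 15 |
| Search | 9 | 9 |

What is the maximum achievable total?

685

Order the experiments by expected value per GPU-h: Probe 21 > FtBase 14 > Ablate 11 > Search 9 > Pretrain 4.
Probe: +15 to 15 (cap) → 32 left.
FtBase takes 12 to reach its cap of 12 → 20 left.
Ablate: +11 to 11 (cap) → 9 left.
Search: +9 to 9 (cap) → 0 left.
Total = 14×12 + 11×11 + 21×15 + 9×9 = 685.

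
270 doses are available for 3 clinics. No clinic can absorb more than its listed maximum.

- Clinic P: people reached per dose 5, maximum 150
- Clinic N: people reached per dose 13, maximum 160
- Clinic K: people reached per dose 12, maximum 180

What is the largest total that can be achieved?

Order the clinics by people reached per dose: Clinic N 13 > Clinic K 12 > Clinic P 5.
Give Clinic N 160 to hit its cap of 160 → 110 left.
Only 110 left; Clinic K takes them to reach 110.
Total = 13×160 + 12×110 = 3400.

3400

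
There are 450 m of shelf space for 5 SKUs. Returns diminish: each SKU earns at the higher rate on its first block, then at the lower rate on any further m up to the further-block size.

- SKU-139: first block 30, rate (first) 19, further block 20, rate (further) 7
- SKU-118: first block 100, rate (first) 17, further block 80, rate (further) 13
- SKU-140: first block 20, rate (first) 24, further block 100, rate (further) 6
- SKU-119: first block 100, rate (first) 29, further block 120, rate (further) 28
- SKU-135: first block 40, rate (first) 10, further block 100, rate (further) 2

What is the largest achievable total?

Treat each block as its own option and order by rate: SKU-119/T1 29 > SKU-119/T2 28 > SKU-140/T1 24 > SKU-139/T1 19 > SKU-118/T1 17 > SKU-118/T2 13 > SKU-135/T1 10 > SKU-139/T2 7 > SKU-140/T2 6 > SKU-135/T2 2.
Fill SKU-119 T1 block (100 at 29) — 350 left.
Fill SKU-119 T2 block (120 at 28) — 230 left.
SKU-140/T1 (24): +20 — 210 left.
SKU-139/T1 (19): +30 — 180 left.
SKU-118/T1 (17): +100 — 80 left.
SKU-118/T2 (13): +80 — 0 left.
Total = 29×100 + 28×120 + 24×20 + 19×30 + 17×100 + 13×80 = 10050.

10050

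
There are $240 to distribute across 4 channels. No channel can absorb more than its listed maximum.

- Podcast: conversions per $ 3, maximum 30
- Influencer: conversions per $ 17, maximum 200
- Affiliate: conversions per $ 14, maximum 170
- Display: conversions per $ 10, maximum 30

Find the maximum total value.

Rank by conversions per $: Influencer 17 > Affiliate 14 > Display 10 > Podcast 3.
Influencer: +200 to 200 (cap) — 40 left.
Only 40 left; Affiliate takes them to reach 40.
Total = 17×200 + 14×40 = 3960.

3960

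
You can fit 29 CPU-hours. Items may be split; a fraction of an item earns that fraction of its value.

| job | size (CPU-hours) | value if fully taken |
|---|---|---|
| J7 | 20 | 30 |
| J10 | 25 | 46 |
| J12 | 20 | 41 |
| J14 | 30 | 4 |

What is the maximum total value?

57.56

Best value per unit of size first: J12 41/20≈2.05, J10 46/25≈1.84, J7 30/20≈1.5, J14 4/30≈0.133.
J12: take in full, 20 CPU-hours for value 41 → 9 left.
Fill the last 9 CPU-hours with part of J10: 9/25 of it earns 16.56.
Total value = 57.56.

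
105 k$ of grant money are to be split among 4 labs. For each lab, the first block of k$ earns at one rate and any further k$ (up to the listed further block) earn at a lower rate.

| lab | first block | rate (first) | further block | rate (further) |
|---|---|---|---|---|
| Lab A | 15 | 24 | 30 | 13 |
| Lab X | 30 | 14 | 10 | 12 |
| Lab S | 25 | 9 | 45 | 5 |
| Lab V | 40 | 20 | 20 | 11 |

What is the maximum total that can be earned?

Order all 8 blocks by rate: Lab A/first 24 > Lab V/first 20 > Lab X/first 14 > Lab A/second 13 > Lab X/second 12 > Lab V/second 11 > Lab S/first 9 > Lab S/second 5.
Fill Lab A first block (15 at 24) ; 90 left.
Lab V/first (20): +40 ; 50 left.
Lab X first at 14: fill all 30 ; 20 left.
Lab A/second: +20 of 30 at 13; pool empty.
Total = 24×15 + 20×40 + 14×30 + 13×20 = 1840.

1840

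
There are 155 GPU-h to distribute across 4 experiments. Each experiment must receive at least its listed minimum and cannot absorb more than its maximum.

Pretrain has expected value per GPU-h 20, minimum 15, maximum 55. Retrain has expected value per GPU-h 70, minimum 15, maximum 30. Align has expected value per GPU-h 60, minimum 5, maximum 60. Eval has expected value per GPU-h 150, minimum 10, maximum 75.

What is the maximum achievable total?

15750

Meeting every minimum uses 15+15+5+10 = 45 GPU-h, leaving 110.
Rank by expected value per GPU-h: Eval 150 > Retrain 70 > Align 60 > Pretrain 20.
Give Eval 65 more to hit its cap of 75 — 45 left.
Retrain takes 15 more to reach its cap of 30 — 30 left.
Align: +30 (room for 55) → 35. Pool exhausted.
Total = 20×15 + 70×30 + 60×35 + 150×75 = 15750.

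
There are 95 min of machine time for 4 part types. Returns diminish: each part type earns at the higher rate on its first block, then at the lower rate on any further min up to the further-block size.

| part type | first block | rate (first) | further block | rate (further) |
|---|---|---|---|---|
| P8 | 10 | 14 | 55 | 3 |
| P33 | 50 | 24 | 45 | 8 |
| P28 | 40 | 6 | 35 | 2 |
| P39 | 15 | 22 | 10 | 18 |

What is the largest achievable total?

1930

Rank every tier by rate: P33/first 24 > P39/first 22 > P39/second 18 > P8/first 14 > P33/second 8 > P28/first 6 > P8/second 3 > P28/second 2.
P33/first (24): +50 — 45 left.
P39 first at 22: fill all 15 — 30 left.
P39/second (18): +10 — 20 left.
P8/first (14): +10 — 10 left.
10 remain; put them into P33 second at 8.
Total = 24×50 + 22×15 + 18×10 + 14×10 + 8×10 = 1930.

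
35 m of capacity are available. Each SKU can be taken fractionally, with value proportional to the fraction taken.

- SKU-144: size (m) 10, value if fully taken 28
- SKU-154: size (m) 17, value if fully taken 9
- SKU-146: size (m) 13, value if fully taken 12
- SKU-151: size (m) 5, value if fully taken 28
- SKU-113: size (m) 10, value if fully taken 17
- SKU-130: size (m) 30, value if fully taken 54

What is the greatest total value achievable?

Best value per unit of size first: SKU-151 28/5≈5.6, SKU-144 28/10≈2.8, SKU-130 54/30≈1.8, SKU-113 17/10≈1.7, SKU-146 12/13≈0.923, SKU-154 9/17≈0.529.
All 5 m of SKU-151 fit (value 28) → 30 remain.
SKU-144: take in full, 10 m for value 28 → 20 left.
Fill the last 20 m with part of SKU-130: 20/30 of it earns 36.
Total value = 92.

92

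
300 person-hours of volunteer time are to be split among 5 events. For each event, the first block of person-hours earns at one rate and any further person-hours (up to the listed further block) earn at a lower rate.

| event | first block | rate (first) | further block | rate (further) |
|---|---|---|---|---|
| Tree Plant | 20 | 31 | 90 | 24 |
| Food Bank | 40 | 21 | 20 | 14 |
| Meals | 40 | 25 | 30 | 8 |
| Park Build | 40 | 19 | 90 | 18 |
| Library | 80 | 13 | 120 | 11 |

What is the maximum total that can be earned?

6640

Order all 10 blocks by rate: Tree Plant/tier1 31 > Meals/tier1 25 > Tree Plant/tier2 24 > Food Bank/tier1 21 > Park Build/tier1 19 > Park Build/tier2 18 > Food Bank/tier2 14 > Library/tier1 13 > Library/tier2 11 > Meals/tier2 8.
Tree Plant tier1 at 31: fill all 20 ; 280 left.
Meals tier1 at 25: fill all 40 ; 240 left.
Tree Plant/tier2 (24): +90 ; 150 left.
Food Bank tier1 at 21: fill all 40 ; 110 left.
Park Build/tier1 (19): +40 ; 70 left.
70 remain; put them into Park Build tier2 at 18.
Total = 31×20 + 25×40 + 24×90 + 21×40 + 19×40 + 18×70 = 6640.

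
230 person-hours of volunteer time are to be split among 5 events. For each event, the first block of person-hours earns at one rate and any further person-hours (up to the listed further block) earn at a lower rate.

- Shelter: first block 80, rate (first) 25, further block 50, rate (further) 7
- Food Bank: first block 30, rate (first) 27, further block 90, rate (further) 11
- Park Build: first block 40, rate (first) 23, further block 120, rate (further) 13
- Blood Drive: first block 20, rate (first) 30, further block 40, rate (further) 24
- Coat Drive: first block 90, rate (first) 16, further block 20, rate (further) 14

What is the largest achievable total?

5610

Treat each block as its own option and order by rate: Blood Drive/first 30 > Food Bank/first 27 > Shelter/first 25 > Blood Drive/second 24 > Park Build/first 23 > Coat Drive/first 16 > Coat Drive/second 14 > Park Build/second 13 > Food Bank/second 11 > Shelter/second 7.
Blood Drive first at 30: fill all 20 — 210 left.
Food Bank/first (27): +30 — 180 left.
Shelter first at 25: fill all 80 — 100 left.
Blood Drive/second (24): +40 — 60 left.
Fill Park Build first block (40 at 23) — 20 left.
20 remain; put them into Coat Drive first at 16.
Total = 30×20 + 27×30 + 25×80 + 24×40 + 23×40 + 16×20 = 5610.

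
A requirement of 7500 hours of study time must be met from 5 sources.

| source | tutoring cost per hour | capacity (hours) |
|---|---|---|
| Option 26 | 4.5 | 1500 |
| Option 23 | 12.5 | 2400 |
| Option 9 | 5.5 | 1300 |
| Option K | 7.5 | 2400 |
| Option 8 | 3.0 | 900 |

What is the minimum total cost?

52100

Cheapest first:
Option 8 at 3.0: take all 900 hours → 6600 still needed.
Option 26 (4.5): use full 1500 → 5100 hours to go.
Option 9 at 5.5: take all 1300 hours → 3800 still needed.
Option K at 7.5: take all 2400 hours → 1400 still needed.
Option 23 (12.5): take the remaining 1400 → done.
Cost = 900×3.0 + 1500×4.5 + 1300×5.5 + 2400×7.5 + 1400×12.5 = 52100.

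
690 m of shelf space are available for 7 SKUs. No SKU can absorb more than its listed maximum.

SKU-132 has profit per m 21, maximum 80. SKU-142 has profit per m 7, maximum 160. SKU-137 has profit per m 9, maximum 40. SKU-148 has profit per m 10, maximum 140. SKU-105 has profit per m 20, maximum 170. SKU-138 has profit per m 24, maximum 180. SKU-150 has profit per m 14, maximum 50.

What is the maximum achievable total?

12070

Rank by profit per m: SKU-138 24 > SKU-132 21 > SKU-105 20 > SKU-150 14 > SKU-148 10 > SKU-137 9 > SKU-142 7.
Give SKU-138 180 to hit its cap of 180 ; 510 left.
SKU-132: +80 to 80 (cap) ; 430 left.
SKU-105 takes 170 to reach its cap of 170 ; 260 left.
SKU-150 takes 50 to reach its cap of 50 ; 210 left.
SKU-148: +140 to 140 (cap) ; 70 left.
SKU-137 takes 40 to reach its cap of 40 ; 30 left.
Only 30 left; SKU-142 takes them to reach 30.
Total = 21×80 + 7×30 + 9×40 + 10×140 + 20×170 + 24×180 + 14×50 = 12070.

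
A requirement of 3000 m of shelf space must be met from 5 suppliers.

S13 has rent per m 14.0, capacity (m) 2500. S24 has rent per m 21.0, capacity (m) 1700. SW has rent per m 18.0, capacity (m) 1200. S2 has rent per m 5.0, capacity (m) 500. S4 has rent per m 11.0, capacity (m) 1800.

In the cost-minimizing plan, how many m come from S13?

Use suppliers in increasing cost order.
S2 at 5.0: take all 500 m ; 2500 still needed.
Take 1800 from S4 at 11.0 ; need 700 more.
S13 at 14.0: take 700 of its 2500 ; requirement met.
SW, S24: unused.

700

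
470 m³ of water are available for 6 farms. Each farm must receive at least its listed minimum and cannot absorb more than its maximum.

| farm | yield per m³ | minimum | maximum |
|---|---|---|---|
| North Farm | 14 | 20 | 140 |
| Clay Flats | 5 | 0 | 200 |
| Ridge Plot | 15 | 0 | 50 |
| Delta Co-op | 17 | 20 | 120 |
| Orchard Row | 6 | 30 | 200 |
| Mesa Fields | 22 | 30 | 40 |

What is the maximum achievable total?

6350

Meeting every minimum uses 20+0+0+20+30+30 = 100 m³, leaving 370.
Order the farms by yield per m³: Mesa Fields 22 > Delta Co-op 17 > Ridge Plot 15 > North Farm 14 > Orchard Row 6 > Clay Flats 5.
Mesa Fields: +10 to 40 (cap) ; 360 left.
Delta Co-op takes 100 more to reach its cap of 120 ; 260 left.
Give Ridge Plot 50 more to hit its cap of 50 ; 210 left.
North Farm: +120 to 140 (cap) ; 90 left.
Orchard Row has room for 170 more but only 90 remain, so it gets 120.
Total = 14×140 + 15×50 + 17×120 + 6×120 + 22×40 = 6350.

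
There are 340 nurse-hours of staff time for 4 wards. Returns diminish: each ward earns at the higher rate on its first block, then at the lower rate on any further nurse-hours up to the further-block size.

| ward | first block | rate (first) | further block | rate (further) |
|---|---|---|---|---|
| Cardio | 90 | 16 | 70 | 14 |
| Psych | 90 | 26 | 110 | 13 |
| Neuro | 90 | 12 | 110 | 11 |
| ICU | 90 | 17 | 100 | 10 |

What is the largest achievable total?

6290

Treat each block as its own option and order by rate: Psych/T1 26 > ICU/T1 17 > Cardio/T1 16 > Cardio/T2 14 > Psych/T2 13 > Neuro/T1 12 > Neuro/T2 11 > ICU/T2 10.
Psych/T1 (26): +90 — 250 left.
ICU/T1 (17): +90 — 160 left.
Cardio/T1 (16): +90 — 70 left.
Cardio/T2 (14): +70 — 0 left.
Total = 26×90 + 17×90 + 16×90 + 14×70 = 6290.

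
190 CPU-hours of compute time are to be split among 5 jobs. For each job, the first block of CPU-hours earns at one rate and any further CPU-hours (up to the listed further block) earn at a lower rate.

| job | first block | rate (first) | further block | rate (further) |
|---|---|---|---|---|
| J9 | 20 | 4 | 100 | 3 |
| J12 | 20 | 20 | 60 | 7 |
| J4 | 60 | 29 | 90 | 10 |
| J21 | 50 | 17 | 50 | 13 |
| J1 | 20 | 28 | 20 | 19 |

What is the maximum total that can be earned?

4190

Treat each block as its own option and order by rate: J4/first 29 > J1/first 28 > J12/first 20 > J1/second 19 > J21/first 17 > J21/second 13 > J4/second 10 > J12/second 7 > J9/first 4 > J9/second 3.
J4 first at 29: fill all 60 → 130 left.
J1 first at 28: fill all 20 → 110 left.
J12/first (20): +20 → 90 left.
Fill J1 second block (20 at 19) → 70 left.
J21 first at 17: fill all 50 → 20 left.
J21 second at 13: only 20 left, fill 20.
Total = 29×60 + 28×20 + 20×20 + 19×20 + 17×50 + 13×20 = 4190.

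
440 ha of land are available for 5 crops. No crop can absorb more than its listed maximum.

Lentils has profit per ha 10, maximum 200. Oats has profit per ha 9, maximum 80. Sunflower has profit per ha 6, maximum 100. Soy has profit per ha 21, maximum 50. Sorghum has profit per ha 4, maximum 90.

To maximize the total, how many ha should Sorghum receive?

Highest profit per ha first: Soy 21 > Lentils 10 > Oats 9 > Sunflower 6 > Sorghum 4.
Give Soy 50 to hit its cap of 50 → 390 left.
Give Lentils 200 to hit its cap of 200 → 190 left.
Oats: +80 to 80 (cap) → 110 left.
Sunflower takes 100 to reach its cap of 100 → 10 left.
Only 10 left; Sorghum takes them to reach 10.

10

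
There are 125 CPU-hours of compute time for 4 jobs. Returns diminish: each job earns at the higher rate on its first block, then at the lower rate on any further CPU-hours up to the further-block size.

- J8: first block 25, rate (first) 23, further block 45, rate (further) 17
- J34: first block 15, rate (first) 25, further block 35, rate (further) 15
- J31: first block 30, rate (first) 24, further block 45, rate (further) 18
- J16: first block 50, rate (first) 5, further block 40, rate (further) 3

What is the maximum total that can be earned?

Treat each block as its own option and order by rate: J34/tier1 25 > J31/tier1 24 > J8/tier1 23 > J31/tier2 18 > J8/tier2 17 > J34/tier2 15 > J16/tier1 5 > J16/tier2 3.
Fill J34 tier1 block (15 at 25) — 110 left.
Fill J31 tier1 block (30 at 24) — 80 left.
J8 tier1 at 23: fill all 25 — 55 left.
Fill J31 tier2 block (45 at 18) — 10 left.
J8 tier2 at 17: only 10 left, fill 10.
Total = 25×15 + 24×30 + 23×25 + 18×45 + 17×10 = 2650.

2650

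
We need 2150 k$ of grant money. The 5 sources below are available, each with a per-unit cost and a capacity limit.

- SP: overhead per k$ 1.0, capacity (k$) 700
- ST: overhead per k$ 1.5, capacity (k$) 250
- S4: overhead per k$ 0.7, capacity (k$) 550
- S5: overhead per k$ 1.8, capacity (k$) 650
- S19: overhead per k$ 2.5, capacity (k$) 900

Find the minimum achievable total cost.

2630

Fill from the cheapest source first.
Take 550 from S4 at 0.7 → need 1600 more.
SP at 1.0: take all 700 k$ → 900 still needed.
Take 250 from ST at 1.5 → need 650 more.
S5 (1.8): use full 650 → 0 k$ to go.
S19: unused.
Cost = 550×0.7 + 700×1.0 + 250×1.5 + 650×1.8 = 2630.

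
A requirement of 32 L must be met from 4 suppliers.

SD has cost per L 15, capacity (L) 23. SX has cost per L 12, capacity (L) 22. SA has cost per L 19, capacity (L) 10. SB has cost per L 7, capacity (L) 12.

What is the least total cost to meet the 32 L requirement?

Cheapest first:
SB (7): use full 12 → 20 L to go.
Take 20 from SX at 12 to finish.
SD, SA: unused.
Cost = 12×7 + 20×12 = 324.

324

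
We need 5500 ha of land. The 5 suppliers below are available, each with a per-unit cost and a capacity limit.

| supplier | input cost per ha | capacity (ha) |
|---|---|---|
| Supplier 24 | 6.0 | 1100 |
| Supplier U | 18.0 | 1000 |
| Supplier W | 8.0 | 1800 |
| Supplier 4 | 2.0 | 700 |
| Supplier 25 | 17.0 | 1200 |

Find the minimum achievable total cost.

Use suppliers in increasing cost order.
Take 700 from Supplier 4 at 2.0 — need 4800 more.
Supplier 24 at 6.0: take all 1100 ha — 3700 still needed.
Take 1800 from Supplier W at 8.0 — need 1900 more.
Supplier 25 at 17.0: take all 1200 ha — 700 still needed.
Take 700 from Supplier U at 18.0 to finish.
Cost = 700×2.0 + 1100×6.0 + 1800×8.0 + 1200×17.0 + 700×18.0 = 55400.

55400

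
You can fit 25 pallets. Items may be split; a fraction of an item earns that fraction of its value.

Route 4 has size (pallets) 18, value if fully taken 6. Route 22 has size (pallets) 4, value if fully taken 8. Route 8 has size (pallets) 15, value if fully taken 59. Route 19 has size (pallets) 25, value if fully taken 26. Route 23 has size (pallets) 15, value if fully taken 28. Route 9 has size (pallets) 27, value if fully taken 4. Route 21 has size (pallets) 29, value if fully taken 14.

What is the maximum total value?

78.2

Best value per unit of size first: Route 8 59/15≈3.93, Route 22 8/4≈2, Route 23 28/15≈1.87, Route 19 26/25≈1.04, Route 21 14/29≈0.483, Route 4 6/18≈0.333, Route 9 4/27≈0.148.
Take all of Route 8 (15 pallets, value 59) — 10 pallets left.
Route 22: take in full, 4 pallets for value 8 — 6 left.
Fill the last 6 pallets with part of Route 23: 6/15 of it earns 11.2.
Total value = 78.2.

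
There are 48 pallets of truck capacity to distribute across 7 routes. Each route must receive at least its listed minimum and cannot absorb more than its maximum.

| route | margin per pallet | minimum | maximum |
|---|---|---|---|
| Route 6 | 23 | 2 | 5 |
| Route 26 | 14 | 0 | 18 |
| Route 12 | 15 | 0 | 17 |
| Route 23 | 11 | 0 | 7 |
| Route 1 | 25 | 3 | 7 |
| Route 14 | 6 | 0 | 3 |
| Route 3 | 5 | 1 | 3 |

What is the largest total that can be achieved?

Meeting every minimum uses 2+0+0+0+3+0+1 = 6 pallets, leaving 42.
Order the routes by margin per pallet: Route 1 25 > Route 6 23 > Route 12 15 > Route 26 14 > Route 23 11 > Route 14 6 > Route 3 5.
Route 1: +4 to 7 (cap) ; 38 left.
Give Route 6 3 more to hit its cap of 5 ; 35 left.
Route 12: +17 to 17 (cap) ; 18 left.
Route 26: +18 to 18 (cap) ; 0 left.
Total = 23×5 + 14×18 + 15×17 + 25×7 + 5×1 = 802.

802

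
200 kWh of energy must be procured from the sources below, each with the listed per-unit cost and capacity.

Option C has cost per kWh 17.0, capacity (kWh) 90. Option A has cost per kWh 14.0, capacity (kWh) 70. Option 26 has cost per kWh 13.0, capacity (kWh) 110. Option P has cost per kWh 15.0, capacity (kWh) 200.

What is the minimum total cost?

2710

Use sources in increasing cost order.
Option 26 at 13.0: take all 110 kWh ; 90 still needed.
Option A at 14.0: take all 70 kWh ; 20 still needed.
Option P (15.0): take the remaining 20 ; done.
Option C: unused.
Cost = 110×13.0 + 70×14.0 + 20×15.0 = 2710.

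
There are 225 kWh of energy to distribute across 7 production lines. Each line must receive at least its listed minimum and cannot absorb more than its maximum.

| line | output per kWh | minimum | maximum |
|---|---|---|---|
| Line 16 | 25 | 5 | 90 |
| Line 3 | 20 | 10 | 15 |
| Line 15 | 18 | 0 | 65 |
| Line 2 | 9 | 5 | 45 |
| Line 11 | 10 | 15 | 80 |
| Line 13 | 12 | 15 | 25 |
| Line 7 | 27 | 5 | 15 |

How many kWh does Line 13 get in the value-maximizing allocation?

Meeting every minimum uses 5+10+0+5+15+15+5 = 55 kWh, leaving 170.
Highest output per kWh first: Line 7 27 > Line 16 25 > Line 3 20 > Line 15 18 > Line 13 12 > Line 11 10 > Line 2 9.
Line 7: +10 to 15 (cap) ; 160 left.
Line 16 takes 85 more to reach its cap of 90 ; 75 left.
Line 3: +5 to 15 (cap) ; 70 left.
Line 15 takes 65 more to reach its cap of 65 ; 5 left.
Line 13: +5 (room for 10) → 20. Pool exhausted.

20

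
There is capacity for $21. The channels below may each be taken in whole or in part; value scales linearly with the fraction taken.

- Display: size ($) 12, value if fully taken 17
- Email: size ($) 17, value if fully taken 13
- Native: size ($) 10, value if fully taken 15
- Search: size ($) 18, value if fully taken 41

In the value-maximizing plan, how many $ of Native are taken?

3

Best value per unit of size first: Search 41/18≈2.28, Native 15/10≈1.5, Display 17/12≈1.42, Email 13/17≈0.765.
Take all of Search (18 $, value 41) ; 3 $ left.
Fill the last 3 $ with part of Native: 3/10 of it earns 4.5.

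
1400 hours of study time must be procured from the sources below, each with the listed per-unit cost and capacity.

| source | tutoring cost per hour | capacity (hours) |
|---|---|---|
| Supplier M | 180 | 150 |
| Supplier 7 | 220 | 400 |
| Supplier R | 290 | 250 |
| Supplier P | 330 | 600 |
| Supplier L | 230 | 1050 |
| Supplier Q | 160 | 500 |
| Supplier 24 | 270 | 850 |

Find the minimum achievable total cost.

275500

Use sources in increasing cost order.
Supplier Q (160): use full 500 → 900 hours to go.
Supplier M at 180: take all 150 hours → 750 still needed.
Supplier 7 (220): use full 400 → 350 hours to go.
Take 350 from Supplier L at 230 to finish.
Supplier 24, Supplier R, Supplier P: unused.
Cost = 500×160 + 150×180 + 400×220 + 350×230 = 275500.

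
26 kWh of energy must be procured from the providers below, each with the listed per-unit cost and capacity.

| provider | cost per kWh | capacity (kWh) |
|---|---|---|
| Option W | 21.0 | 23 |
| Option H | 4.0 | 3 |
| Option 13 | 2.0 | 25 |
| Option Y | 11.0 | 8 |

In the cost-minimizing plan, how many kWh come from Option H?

1

Use providers in increasing cost order.
Option 13 (2.0): use full 25 — 1 kWh to go.
Option H at 4.0: take 1 of its 3 — requirement met.
Option Y, Option W: unused.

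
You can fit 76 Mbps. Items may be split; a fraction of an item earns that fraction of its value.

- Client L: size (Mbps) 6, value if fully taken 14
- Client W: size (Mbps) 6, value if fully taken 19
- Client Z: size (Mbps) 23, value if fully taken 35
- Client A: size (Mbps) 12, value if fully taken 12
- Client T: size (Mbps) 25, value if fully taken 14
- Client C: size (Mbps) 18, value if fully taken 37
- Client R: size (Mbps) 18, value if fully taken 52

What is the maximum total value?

Best value per unit of size first: Client W 19/6≈3.17, Client R 52/18≈2.89, Client L 14/6≈2.33, Client C 37/18≈2.06, Client Z 35/23≈1.52, Client A 12/12≈1, Client T 14/25≈0.56.
Take all of Client W (6 Mbps, value 19) → 70 Mbps left.
Take all of Client R (18 Mbps, value 52) → 52 Mbps left.
Client L: take in full, 6 Mbps for value 14 → 46 left.
Client C: take in full, 18 Mbps for value 37 → 28 left.
Take all of Client Z (23 Mbps, value 35) → 5 Mbps left.
5 Mbps left: a 5/12 share of Client A gives 12×5/12 = 5.
Total value = 162.

162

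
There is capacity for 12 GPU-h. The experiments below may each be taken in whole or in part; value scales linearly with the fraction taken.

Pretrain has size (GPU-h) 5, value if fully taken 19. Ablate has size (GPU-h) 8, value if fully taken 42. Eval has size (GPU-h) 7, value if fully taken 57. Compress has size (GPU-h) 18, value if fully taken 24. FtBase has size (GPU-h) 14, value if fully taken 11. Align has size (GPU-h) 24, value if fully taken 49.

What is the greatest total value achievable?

Rank by value-to-size ratio: Eval 57/7≈8.14, Ablate 42/8≈5.25, Pretrain 19/5≈3.8, Align 49/24≈2.04, Compress 24/18≈1.33, FtBase 11/14≈0.786.
All 7 GPU-h of Eval fit (value 57) → 5 remain.
Fill the last 5 GPU-h with part of Ablate: 5/8 of it earns 26.25.
Total value = 83.25.

83.25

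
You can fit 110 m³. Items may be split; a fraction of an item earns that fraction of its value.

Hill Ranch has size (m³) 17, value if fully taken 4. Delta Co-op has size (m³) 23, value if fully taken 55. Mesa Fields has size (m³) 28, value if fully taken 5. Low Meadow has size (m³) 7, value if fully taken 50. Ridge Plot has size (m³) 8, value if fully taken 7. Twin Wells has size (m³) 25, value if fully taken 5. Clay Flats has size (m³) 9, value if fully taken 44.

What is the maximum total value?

168.75

Best value per unit of size first: Low Meadow 50/7≈7.14, Clay Flats 44/9≈4.89, Delta Co-op 55/23≈2.39, Ridge Plot 7/8≈0.875, Hill Ranch 4/17≈0.235, Twin Wells 5/25≈0.2, Mesa Fields 5/28≈0.179.
All 7 m³ of Low Meadow fit (value 50) ; 103 remain.
All 9 m³ of Clay Flats fit (value 44) ; 94 remain.
All 23 m³ of Delta Co-op fit (value 55) ; 71 remain.
Ridge Plot: take in full, 8 m³ for value 7 ; 63 left.
Hill Ranch: take in full, 17 m³ for value 4 ; 46 left.
All 25 m³ of Twin Wells fit (value 5) ; 21 remain.
Only 21 m³ remain; take 21/28 of Mesa Fields for value 5×21/28 = 3.75.
Total value = 168.75.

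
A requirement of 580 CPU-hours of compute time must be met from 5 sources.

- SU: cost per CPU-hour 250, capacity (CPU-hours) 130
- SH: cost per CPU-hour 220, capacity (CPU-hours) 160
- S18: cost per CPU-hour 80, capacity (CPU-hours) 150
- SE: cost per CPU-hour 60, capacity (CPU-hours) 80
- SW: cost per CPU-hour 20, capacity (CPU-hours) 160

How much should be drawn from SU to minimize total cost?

Use sources in increasing cost order.
SW (20): use full 160 ; 420 CPU-hours to go.
Take 80 from SE at 60 ; need 340 more.
Take 150 from S18 at 80 ; need 190 more.
Take 160 from SH at 220 ; need 30 more.
SU at 250: take 30 of its 130 ; requirement met.

30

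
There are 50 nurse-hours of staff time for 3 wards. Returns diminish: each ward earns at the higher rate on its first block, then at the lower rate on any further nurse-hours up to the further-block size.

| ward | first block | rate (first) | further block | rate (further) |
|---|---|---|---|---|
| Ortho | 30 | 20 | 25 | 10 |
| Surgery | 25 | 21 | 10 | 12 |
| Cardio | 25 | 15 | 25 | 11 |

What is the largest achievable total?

1025

Treat each block as its own option and order by rate: Surgery/first 21 > Ortho/first 20 > Cardio/first 15 > Surgery/second 12 > Cardio/second 11 > Ortho/second 10.
Fill Surgery first block (25 at 21) → 25 left.
25 remain; put them into Ortho first at 20.
Total = 21×25 + 20×25 = 1025.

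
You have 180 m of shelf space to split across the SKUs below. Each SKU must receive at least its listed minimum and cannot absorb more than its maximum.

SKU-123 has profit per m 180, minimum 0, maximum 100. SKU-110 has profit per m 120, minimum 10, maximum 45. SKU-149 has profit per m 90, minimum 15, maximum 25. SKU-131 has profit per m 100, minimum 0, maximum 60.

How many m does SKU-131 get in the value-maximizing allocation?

20

Meeting every minimum uses 0+10+15+0 = 25 m, leaving 155.
Rank by profit per m: SKU-123 180 > SKU-110 120 > SKU-131 100 > SKU-149 90.
SKU-123: +100 to 100 (cap) ; 55 left.
SKU-110: +35 to 45 (cap) ; 20 left.
SKU-131 has room for 60 more but only 20 remain, so it gets 20.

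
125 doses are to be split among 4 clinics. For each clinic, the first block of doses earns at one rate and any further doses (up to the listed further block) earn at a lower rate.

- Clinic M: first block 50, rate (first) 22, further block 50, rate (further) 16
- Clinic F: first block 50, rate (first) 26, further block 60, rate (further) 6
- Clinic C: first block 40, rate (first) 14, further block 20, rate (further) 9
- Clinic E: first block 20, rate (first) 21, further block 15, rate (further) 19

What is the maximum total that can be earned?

Treat each block as its own option and order by rate: Clinic F/T1 26 > Clinic M/T1 22 > Clinic E/T1 21 > Clinic E/T2 19 > Clinic M/T2 16 > Clinic C/T1 14 > Clinic C/T2 9 > Clinic F/T2 6.
Clinic F T1 at 26: fill all 50 ; 75 left.
Fill Clinic M T1 block (50 at 22) ; 25 left.
Clinic E T1 at 21: fill all 20 ; 5 left.
5 remain; put them into Clinic E T2 at 19.
Total = 26×50 + 22×50 + 21×20 + 19×5 = 2915.

2915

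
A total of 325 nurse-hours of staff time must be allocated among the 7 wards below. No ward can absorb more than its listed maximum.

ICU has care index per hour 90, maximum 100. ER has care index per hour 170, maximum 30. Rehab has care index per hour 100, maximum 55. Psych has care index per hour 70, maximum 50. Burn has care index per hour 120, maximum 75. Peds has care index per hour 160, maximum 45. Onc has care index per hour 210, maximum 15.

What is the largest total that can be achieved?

Highest care index per hour first: Onc 210 > ER 170 > Peds 160 > Burn 120 > Rehab 100 > ICU 90 > Psych 70.
Onc takes 15 to reach its cap of 15 ; 310 left.
ER takes 30 to reach its cap of 30 ; 280 left.
Give Peds 45 to hit its cap of 45 ; 235 left.
Burn: +75 to 75 (cap) ; 160 left.
Give Rehab 55 to hit its cap of 55 ; 105 left.
Give ICU 100 to hit its cap of 100 ; 5 left.
Only 5 left; Psych takes them to reach 5.
Total = 90×100 + 170×30 + 100×55 + 70×5 + 120×75 + 160×45 + 210×15 = 39300.

39300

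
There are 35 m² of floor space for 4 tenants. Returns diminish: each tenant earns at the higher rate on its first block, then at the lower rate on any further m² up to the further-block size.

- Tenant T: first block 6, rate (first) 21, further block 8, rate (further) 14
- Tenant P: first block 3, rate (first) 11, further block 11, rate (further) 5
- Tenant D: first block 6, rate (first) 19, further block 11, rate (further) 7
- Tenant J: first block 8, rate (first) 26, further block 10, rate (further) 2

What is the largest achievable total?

Treat each block as its own option and order by rate: Tenant J/first 26 > Tenant T/first 21 > Tenant D/first 19 > Tenant T/second 14 > Tenant P/first 11 > Tenant D/second 7 > Tenant P/second 5 > Tenant J/second 2.
Tenant J first at 26: fill all 8 ; 27 left.
Tenant T first at 21: fill all 6 ; 21 left.
Fill Tenant D first block (6 at 19) ; 15 left.
Tenant T/second (14): +8 ; 7 left.
Tenant P/first (11): +3 ; 4 left.
Tenant D/second: +4 of 11 at 7; pool empty.
Total = 26×8 + 21×6 + 19×6 + 14×8 + 11×3 + 7×4 = 621.

621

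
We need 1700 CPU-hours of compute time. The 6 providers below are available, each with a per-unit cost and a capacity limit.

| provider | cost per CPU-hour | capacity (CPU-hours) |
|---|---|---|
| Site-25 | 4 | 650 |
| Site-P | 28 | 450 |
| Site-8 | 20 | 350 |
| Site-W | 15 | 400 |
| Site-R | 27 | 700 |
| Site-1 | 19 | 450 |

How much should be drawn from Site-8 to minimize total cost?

200

Fill from the cheapest provider first.
Site-25 at 4: take all 650 CPU-hours — 1050 still needed.
Site-W (15): use full 400 — 650 CPU-hours to go.
Site-1 (19): use full 450 — 200 CPU-hours to go.
Site-8 (20): take the remaining 200 — done.
Site-R, Site-P: unused.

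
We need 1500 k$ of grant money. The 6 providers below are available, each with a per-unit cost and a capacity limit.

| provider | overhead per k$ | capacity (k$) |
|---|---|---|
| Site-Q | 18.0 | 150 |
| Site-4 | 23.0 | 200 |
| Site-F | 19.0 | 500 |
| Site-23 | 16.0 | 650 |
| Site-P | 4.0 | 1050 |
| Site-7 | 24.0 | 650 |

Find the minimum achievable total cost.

11400

Use providers in increasing cost order.
Site-P (4.0): use full 1050 — 450 k$ to go.
Take 450 from Site-23 at 16.0 to finish.
Site-Q, Site-F, Site-4, Site-7: unused.
Cost = 1050×4.0 + 450×16.0 = 11400.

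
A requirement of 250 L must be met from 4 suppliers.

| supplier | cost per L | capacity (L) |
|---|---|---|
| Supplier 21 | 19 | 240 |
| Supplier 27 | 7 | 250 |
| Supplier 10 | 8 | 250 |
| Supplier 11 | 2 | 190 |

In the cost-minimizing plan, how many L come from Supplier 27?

60

Cheapest first:
Take 190 from Supplier 11 at 2 ; need 60 more.
Take 60 from Supplier 27 at 7 to finish.
Supplier 10, Supplier 21: unused.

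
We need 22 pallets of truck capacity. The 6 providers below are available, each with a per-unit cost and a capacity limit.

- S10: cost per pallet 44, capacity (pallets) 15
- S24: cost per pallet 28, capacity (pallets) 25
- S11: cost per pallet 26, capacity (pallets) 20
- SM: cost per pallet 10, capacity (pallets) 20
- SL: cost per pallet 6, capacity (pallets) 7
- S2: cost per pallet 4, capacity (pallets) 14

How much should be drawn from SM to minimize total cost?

1

Fill from the cheapest provider first.
S2 (4): use full 14 → 8 pallets to go.
Take 7 from SL at 6 → need 1 more.
Take 1 from SM at 10 to finish.
S11, S24, S10: unused.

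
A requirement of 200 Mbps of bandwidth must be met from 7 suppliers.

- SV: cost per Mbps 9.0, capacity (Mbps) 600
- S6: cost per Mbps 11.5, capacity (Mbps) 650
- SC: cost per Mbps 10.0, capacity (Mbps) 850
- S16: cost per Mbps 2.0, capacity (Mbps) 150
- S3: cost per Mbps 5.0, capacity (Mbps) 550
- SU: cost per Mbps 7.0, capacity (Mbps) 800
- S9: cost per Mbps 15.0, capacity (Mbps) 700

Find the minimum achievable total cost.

Fill from the cheapest supplier first.
S16 (2.0): use full 150 → 50 Mbps to go.
S3 (5.0): take the remaining 50 → done.
SU, SV, SC, S6, S9: unused.
Cost = 150×2.0 + 50×5.0 = 550.

550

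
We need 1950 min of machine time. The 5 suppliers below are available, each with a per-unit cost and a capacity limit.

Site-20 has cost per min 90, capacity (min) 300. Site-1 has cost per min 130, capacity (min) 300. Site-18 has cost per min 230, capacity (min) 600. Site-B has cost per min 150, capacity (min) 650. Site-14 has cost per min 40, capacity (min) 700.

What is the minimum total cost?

191500

Fill from the cheapest supplier first.
Site-14 at 40: take all 700 min — 1250 still needed.
Site-20 (90): use full 300 — 950 min to go.
Site-1 (130): use full 300 — 650 min to go.
Take 650 from Site-B at 150 — need 0 more.
Site-18: unused.
Cost = 700×40 + 300×90 + 300×130 + 650×150 = 191500.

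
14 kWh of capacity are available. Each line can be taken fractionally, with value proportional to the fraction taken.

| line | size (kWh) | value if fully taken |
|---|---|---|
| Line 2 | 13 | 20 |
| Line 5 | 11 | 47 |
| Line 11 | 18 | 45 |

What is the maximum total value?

54.5

Best value per unit of size first: Line 5 47/11≈4.27, Line 11 45/18≈2.5, Line 2 20/13≈1.54.
All 11 kWh of Line 5 fit (value 47) — 3 remain.
3 kWh left: a 3/18 share of Line 11 gives 45×3/18 = 7.5.
Total value = 54.5.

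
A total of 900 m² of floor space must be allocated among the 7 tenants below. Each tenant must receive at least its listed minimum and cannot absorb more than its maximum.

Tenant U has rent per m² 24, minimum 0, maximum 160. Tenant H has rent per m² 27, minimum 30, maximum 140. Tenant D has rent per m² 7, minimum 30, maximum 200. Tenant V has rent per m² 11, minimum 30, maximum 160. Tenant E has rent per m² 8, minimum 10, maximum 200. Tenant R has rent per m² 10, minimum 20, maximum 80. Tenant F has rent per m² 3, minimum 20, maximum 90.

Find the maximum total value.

Meeting every minimum uses 0+30+30+30+10+20+20 = 140 m², leaving 760.
Order the tenants by rent per m²: Tenant H 27 > Tenant U 24 > Tenant V 11 > Tenant R 10 > Tenant E 8 > Tenant D 7 > Tenant F 3.
Tenant H takes 110 more to reach its cap of 140 — 650 left.
Tenant U: +160 to 160 (cap) — 490 left.
Tenant V: +130 to 160 (cap) — 360 left.
Tenant R: +60 to 80 (cap) — 300 left.
Tenant E takes 190 more to reach its cap of 200 — 110 left.
Tenant D has room for 170 more but only 110 remain, so it gets 140.
Total = 24×160 + 27×140 + 7×140 + 11×160 + 8×200 + 10×80 + 3×20 = 12820.

12820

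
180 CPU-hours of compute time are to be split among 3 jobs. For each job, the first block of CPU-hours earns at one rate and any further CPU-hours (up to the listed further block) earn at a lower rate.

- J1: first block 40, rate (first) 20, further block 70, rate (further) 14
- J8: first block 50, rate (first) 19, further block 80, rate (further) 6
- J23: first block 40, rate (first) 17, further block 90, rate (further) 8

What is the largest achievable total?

Treat each block as its own option and order by rate: J1/T1 20 > J8/T1 19 > J23/T1 17 > J1/T2 14 > J23/T2 8 > J8/T2 6.
J1/T1 (20): +40 → 140 left.
J8 T1 at 19: fill all 50 → 90 left.
Fill J23 T1 block (40 at 17) → 50 left.
J1 T2 at 14: only 50 left, fill 50.
Total = 20×40 + 19×50 + 17×40 + 14×50 = 3130.

3130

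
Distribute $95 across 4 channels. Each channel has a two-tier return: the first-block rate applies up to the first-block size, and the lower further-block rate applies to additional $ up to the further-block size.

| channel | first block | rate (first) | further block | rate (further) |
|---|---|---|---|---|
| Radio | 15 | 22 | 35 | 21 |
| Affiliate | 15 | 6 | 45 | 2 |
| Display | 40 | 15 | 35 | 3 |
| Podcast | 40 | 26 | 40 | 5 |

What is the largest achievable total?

Rank every tier by rate: Podcast/tier1 26 > Radio/tier1 22 > Radio/tier2 21 > Display/tier1 15 > Affiliate/tier1 6 > Podcast/tier2 5 > Display/tier2 3 > Affiliate/tier2 2.
Podcast/tier1 (26): +40 ; 55 left.
Radio/tier1 (22): +15 ; 40 left.
Fill Radio tier2 block (35 at 21) ; 5 left.
Display tier1 at 15: only 5 left, fill 5.
Total = 26×40 + 22×15 + 21×35 + 15×5 = 2180.

2180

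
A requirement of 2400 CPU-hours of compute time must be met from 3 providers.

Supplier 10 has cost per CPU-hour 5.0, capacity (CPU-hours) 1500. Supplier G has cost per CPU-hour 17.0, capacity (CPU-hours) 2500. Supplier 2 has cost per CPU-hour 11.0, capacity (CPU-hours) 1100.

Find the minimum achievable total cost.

17400

Use providers in increasing cost order.
Supplier 10 at 5.0: take all 1500 CPU-hours ; 900 still needed.
Take 900 from Supplier 2 at 11.0 to finish.
Supplier G: unused.
Cost = 1500×5.0 + 900×11.0 = 17400.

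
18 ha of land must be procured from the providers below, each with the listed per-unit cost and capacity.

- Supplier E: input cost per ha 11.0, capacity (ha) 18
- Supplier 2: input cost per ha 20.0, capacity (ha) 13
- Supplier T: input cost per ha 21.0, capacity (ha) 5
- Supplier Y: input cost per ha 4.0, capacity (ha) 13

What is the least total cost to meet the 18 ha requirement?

Cheapest first:
Supplier Y at 4.0: take all 13 ha → 5 still needed.
Supplier E at 11.0: take 5 of its 18 → requirement met.
Supplier 2, Supplier T: unused.
Cost = 13×4.0 + 5×11.0 = 107.

107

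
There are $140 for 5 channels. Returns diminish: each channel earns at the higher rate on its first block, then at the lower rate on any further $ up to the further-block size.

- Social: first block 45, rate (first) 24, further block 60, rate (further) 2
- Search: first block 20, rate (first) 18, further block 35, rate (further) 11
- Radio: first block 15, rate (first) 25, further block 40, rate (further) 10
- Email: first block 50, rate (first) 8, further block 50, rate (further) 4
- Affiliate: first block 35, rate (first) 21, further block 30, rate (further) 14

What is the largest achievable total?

2900

Treat each block as its own option and order by rate: Radio/T1 25 > Social/T1 24 > Affiliate/T1 21 > Search/T1 18 > Affiliate/T2 14 > Search/T2 11 > Radio/T2 10 > Email/T1 8 > Email/T2 4 > Social/T2 2.
Radio T1 at 25: fill all 15 → 125 left.
Social/T1 (24): +45 → 80 left.
Affiliate/T1 (21): +35 → 45 left.
Search/T1 (18): +20 → 25 left.
Affiliate T2 at 14: only 25 left, fill 25.
Total = 25×15 + 24×45 + 21×35 + 18×20 + 14×25 = 2900.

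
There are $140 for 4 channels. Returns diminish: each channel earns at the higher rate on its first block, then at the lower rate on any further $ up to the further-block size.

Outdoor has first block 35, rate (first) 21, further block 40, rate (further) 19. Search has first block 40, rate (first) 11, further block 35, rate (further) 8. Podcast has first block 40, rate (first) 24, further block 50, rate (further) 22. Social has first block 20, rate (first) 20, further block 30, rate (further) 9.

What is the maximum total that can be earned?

3095

Treat each block as its own option and order by rate: Podcast/tier1 24 > Podcast/tier2 22 > Outdoor/tier1 21 > Social/tier1 20 > Outdoor/tier2 19 > Search/tier1 11 > Social/tier2 9 > Search/tier2 8.
Fill Podcast tier1 block (40 at 24) — 100 left.
Podcast/tier2 (22): +50 — 50 left.
Fill Outdoor tier1 block (35 at 21) — 15 left.
15 remain; put them into Social tier1 at 20.
Total = 24×40 + 22×50 + 21×35 + 20×15 = 3095.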